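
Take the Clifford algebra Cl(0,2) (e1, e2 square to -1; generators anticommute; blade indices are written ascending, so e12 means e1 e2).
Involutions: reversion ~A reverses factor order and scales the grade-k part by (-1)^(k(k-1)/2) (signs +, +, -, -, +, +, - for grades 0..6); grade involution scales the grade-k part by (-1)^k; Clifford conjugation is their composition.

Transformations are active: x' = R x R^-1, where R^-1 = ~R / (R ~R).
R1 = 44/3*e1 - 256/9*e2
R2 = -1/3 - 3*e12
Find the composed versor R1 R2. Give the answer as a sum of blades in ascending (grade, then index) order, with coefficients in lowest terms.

Distribute over the terms of R1 (each basis-blade product reordered to ascending indices, repeated generators contracted through their squares):
(44/3*e1) R2 = -44/9*e1 + 44*e2
(-256/9*e2) R2 = 256/3*e1 + 256/27*e2
Summing the partial products and collecting blades:
Answer: 724/9*e1 + 1444/27*e2


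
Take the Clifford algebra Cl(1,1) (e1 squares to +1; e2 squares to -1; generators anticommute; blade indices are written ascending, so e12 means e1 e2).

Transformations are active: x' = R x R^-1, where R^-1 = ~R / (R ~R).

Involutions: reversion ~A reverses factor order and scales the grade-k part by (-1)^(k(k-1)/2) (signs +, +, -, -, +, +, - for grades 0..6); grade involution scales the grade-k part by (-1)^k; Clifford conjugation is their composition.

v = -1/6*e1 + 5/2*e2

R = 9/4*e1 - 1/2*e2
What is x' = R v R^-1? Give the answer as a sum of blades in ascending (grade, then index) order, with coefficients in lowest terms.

~R = 9/4*e1 - 1/2*e2, and R ~R = 77/16, so R^-1 = ~R / (77/16).
R v = 7/8 + 133/24*e12
Answer: 65/66*e1 - 59/22*e2


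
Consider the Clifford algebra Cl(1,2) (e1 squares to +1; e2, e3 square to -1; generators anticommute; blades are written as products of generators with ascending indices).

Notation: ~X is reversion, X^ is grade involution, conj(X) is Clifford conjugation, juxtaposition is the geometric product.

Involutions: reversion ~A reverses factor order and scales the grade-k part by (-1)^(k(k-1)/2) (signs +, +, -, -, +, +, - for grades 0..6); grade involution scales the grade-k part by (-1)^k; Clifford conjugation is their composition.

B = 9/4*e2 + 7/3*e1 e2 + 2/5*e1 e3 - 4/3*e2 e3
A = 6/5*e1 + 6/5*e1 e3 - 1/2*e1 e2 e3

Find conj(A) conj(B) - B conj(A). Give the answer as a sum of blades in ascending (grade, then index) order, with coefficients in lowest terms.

first term: 12/25 + 2/3*e1 + 13/5*e2 + 247/150*e3 + 11/10*e1 e2 + 9/8*e1 e3 + 14/5*e2 e3 - 43/10*e1 e2 e3
second term: -12/25 - 2/3*e1 + 3*e2 - 103/150*e3 + 11/10*e1 e2 - 9/8*e1 e3 + 14/5*e2 e3 + 43/10*e1 e2 e3
Answer: 24/25 + 4/3*e1 - 2/5*e2 + 7/3*e3 + 9/4*e1 e3 - 43/5*e1 e2 e3


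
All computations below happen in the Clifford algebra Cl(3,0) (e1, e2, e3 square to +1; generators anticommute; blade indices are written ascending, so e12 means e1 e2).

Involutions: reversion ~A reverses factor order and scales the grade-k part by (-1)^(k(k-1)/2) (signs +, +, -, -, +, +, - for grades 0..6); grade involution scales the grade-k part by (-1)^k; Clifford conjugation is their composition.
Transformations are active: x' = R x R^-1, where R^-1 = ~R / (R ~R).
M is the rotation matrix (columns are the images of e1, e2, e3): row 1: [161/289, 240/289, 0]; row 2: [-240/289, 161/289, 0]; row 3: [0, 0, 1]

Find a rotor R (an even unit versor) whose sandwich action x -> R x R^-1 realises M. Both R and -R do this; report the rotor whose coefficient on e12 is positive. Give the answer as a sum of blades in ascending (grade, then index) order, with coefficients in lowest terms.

Method: write R = a + b12*e12 + b13*e13 + b23*e23 with a^2 + b12^2 + b13^2 + b23^2 = 1 (so R^-1 = ~R). Expanding the columns R e_j ~R gives tr M = 4a^2 - 1 and, from the antisymmetric part, M21 - M12 = -4a*b12, M13 - M31 = 4a*b13, M32 - M23 = -4a*b23.
Here tr M = 611/289, so a^2 = (1 + tr M)/4 = 225/289 and a = ±15/17. Taking a = 15/17: M21 - M12 = -480/289, M13 - M31 = 0, M32 - M23 = 0, giving b12 = 8/17, b13 = 0, b23 = 0, i.e. R = 15/17 + 8/17*e12.
Its e12 coefficient is already positive.
Answer: 15/17 + 8/17*e12. Why the constraint matters: R and -R act identically through the sandwich — M has trace 611/289 either way — so only the sign condition on e12 picks one of the two preimages.


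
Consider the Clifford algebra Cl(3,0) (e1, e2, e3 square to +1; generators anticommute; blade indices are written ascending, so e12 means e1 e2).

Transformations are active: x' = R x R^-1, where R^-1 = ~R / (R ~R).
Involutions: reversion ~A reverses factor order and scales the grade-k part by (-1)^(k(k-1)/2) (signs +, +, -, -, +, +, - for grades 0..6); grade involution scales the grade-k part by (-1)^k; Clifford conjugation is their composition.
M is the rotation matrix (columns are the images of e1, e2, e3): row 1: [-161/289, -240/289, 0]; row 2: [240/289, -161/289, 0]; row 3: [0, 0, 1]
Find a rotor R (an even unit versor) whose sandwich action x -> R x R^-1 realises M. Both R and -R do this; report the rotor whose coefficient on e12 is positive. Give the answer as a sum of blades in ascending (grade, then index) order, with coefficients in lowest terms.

Method: write R = a + b12*e12 + b13*e13 + b23*e23 with a^2 + b12^2 + b13^2 + b23^2 = 1 (so R^-1 = ~R). Expanding the columns R e_j ~R gives tr M = 4a^2 - 1 and, from the antisymmetric part, M21 - M12 = -4a*b12, M13 - M31 = 4a*b13, M32 - M23 = -4a*b23.
Here tr M = -33/289, so a^2 = (1 + tr M)/4 = 64/289 and a = ±8/17. Taking a = 8/17: M21 - M12 = 480/289, M13 - M31 = 0, M32 - M23 = 0, giving b12 = -15/17, b13 = 0, b23 = 0, i.e. R = 8/17 - 15/17*e12.
Its e12 coefficient is negative, so report the other preimage -R.
Answer: -8/17 + 15/17*e12. Note: both R and -R realise this M (trace -33/289); the covering map identifies them, and the e12-coefficient sign is the tie-breaker.


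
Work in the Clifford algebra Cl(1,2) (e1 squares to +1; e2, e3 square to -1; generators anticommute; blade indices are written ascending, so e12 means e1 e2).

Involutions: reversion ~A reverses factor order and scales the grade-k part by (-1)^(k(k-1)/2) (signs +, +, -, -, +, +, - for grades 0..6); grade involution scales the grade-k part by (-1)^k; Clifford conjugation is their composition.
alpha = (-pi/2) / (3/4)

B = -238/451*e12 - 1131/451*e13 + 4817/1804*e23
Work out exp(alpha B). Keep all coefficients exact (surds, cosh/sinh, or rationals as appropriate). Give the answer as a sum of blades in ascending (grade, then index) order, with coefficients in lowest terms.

B^2 term by term: the squares give (-238/451)^2*(e12)^2 + (-1131/451)^2*(e13)^2 + (4817/1804)^2*(e23)^2 = 56644/203401*(+1) + 1279161/203401*(+1) + 23203489/3254416*(-1) = -9/16 (each basis 2-blade squares to minus the product of its generators' squares); cross terms between blades sharing an index anticommute and cancel. So B^2 = -9/16.
B^2 = -9/16 — circular case — the even/odd split gives cos and sin: l = 3/4, alpha*l = -pi/2, so exp(alpha B) = cos(-pi/2) + (sin(-pi/2)/(3/4))*B = 0 + (-4/3)*B.
Answer: 952/1353*e12 + 1508/451*e13 - 4817/1353*e23


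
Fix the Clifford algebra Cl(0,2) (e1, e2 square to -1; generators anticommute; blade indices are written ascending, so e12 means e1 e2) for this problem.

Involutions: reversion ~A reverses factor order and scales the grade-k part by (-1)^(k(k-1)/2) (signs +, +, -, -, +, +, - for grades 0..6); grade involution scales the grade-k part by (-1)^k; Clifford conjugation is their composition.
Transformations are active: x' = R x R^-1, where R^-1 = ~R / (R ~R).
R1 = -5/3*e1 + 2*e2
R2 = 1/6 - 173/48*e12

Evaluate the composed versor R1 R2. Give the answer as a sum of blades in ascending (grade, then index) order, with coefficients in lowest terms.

Distribute over the terms of R1 (each basis-blade product reordered to ascending indices, repeated generators contracted through their squares):
(-5/3*e1) R2 = -5/18*e1 - 865/144*e2
(2*e2) R2 = -173/24*e1 + 1/3*e2
Summing the partial products and collecting blades:
Answer: -539/72*e1 - 817/144*e2


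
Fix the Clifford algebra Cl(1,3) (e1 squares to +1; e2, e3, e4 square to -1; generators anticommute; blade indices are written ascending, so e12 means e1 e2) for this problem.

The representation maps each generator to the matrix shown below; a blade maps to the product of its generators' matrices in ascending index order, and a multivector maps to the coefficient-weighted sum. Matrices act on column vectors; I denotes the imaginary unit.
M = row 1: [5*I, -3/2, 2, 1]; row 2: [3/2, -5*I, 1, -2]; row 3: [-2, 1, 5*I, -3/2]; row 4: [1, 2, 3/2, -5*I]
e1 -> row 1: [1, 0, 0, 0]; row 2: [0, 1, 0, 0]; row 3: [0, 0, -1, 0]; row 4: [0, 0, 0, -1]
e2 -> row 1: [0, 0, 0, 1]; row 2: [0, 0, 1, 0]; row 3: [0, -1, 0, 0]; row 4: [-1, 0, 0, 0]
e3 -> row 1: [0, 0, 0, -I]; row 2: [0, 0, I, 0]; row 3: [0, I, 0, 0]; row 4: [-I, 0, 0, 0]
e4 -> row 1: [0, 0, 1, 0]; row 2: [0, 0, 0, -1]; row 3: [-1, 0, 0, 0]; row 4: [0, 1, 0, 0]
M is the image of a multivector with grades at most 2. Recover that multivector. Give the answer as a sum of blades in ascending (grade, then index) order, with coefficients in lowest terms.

Method: the blade images are trace-orthogonal — tr(rho(e_A) rho(e_B)^-1) = 4 if A = B and 0 otherwise — and rho(e_A)^-1 = (e_A)^2 * rho(e_A) with (e_A)^2 = +1 or -1, so the coefficient of e_A in the preimage is (e_A)^2 * tr(M rho(e_A))/4.
Nonzero projections over blades of grade <= 2: e4: (e4)^2 = -1, tr(M rho(e4)) = -8, coefficient 2; e12: (e12)^2 = +1, tr(M rho(e12)) = 4, coefficient 1; e23: (e23)^2 = -1, tr(M rho(e23)) = 20, coefficient -5; e24: (e24)^2 = -1, tr(M rho(e24)) = 6, coefficient -3/2. Every other blade of grade <= 2 projects to 0.
Answer: 2*e4 + e12 - 5*e23 - 3/2*e24


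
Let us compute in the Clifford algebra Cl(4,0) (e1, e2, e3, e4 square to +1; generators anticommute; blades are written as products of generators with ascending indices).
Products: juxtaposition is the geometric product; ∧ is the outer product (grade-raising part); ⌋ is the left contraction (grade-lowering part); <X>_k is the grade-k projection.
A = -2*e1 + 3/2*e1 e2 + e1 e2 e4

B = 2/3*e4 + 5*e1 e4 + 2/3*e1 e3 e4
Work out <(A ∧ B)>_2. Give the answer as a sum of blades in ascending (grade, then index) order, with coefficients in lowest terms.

step 1: -4/3*e1 e4 + e1 e2 e4
step 2: -4/3*e1 e4
Answer: -4/3*e1 e4


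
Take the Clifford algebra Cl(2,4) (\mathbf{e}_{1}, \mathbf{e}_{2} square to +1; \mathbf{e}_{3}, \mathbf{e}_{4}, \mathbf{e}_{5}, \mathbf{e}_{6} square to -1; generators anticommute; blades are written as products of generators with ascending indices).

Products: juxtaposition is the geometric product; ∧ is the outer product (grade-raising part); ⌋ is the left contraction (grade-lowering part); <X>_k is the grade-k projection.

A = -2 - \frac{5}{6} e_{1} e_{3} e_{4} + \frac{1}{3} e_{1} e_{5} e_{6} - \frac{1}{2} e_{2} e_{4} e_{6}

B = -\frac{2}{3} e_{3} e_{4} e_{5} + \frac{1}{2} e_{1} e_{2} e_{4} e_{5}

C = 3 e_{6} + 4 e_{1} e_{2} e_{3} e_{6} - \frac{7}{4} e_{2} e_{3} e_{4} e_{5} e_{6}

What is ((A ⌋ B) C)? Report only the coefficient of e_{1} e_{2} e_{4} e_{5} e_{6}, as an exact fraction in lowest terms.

step 1: \frac{4}{3} e_{3} e_{4} e_{5} - e_{1} e_{2} e_{4} e_{5}
step 2: \frac{7}{3} e_{2} e_{6} - \frac{7}{4} e_{1} e_{3} e_{6} + 8 e_{3} e_{4} e_{5} e_{6} - \frac{25}{3} e_{1} e_{2} e_{4} e_{5} e_{6}
Answer: -\frac{25}{3}


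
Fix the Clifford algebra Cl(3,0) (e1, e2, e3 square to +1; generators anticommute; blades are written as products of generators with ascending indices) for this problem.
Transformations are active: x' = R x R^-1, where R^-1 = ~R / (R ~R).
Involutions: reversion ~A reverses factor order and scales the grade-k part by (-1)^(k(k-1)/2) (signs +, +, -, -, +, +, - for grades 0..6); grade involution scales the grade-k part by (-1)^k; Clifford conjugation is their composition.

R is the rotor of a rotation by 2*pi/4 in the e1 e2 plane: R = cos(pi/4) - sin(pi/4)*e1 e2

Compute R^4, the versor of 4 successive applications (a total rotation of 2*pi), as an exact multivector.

Because a rotor carries half the rotation angle, composing 4 copies of this e1 e2-plane rotor multiplies the phase: 4*(pi/4) = pi, hence R^4 = cos(pi) - sin(pi)*e1 e2.
cos(pi) = -1 and sin(pi) = 0, so R^4 = -1. The total rotation 2*pi is 1 full turn, so every vector returns to itself, yet the rotor is -1, on the OTHER sheet of the double cover (an odd number of 2*pi turns).
Answer: -1


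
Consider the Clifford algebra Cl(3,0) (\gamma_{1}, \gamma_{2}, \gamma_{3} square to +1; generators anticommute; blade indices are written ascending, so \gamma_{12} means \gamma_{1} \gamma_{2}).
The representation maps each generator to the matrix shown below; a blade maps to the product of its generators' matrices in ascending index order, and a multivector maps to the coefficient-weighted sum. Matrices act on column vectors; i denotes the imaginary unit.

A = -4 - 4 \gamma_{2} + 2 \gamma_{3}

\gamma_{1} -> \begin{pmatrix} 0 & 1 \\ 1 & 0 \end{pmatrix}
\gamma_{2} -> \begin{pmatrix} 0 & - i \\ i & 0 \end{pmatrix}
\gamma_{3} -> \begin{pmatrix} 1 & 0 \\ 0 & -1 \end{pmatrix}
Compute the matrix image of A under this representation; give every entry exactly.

M = (-4)*1 + (-4)*rho(\gamma_{2}) + (2)*rho(\gamma_{3}), summed entrywise (1 is the identity matrix):
Answer: \begin{pmatrix} -2 & 4 i \\ - 4 i & -6 \end{pmatrix}


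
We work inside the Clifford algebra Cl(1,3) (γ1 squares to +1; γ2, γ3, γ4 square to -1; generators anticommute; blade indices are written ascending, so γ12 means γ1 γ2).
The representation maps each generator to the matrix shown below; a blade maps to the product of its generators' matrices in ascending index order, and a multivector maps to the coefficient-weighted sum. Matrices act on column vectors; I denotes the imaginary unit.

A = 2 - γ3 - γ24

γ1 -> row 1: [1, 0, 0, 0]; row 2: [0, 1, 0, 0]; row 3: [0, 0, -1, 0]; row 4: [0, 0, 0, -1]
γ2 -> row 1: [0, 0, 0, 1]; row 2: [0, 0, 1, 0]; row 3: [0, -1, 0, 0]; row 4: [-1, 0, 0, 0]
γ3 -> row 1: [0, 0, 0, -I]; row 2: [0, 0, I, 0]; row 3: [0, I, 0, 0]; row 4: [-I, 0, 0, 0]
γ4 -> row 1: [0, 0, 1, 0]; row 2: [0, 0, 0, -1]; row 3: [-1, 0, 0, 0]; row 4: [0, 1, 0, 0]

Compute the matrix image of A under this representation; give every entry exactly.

Bivector images (products of the table entries): rho(γ24) = rho(γ2)rho(γ4) = row 1: [0, 1, 0, 0]; row 2: [-1, 0, 0, 0]; row 3: [0, 0, 0, 1]; row 4: [0, 0, -1, 0].
M = (2)*1 + (-1)*rho(γ3) + (-1)*rho(γ24), summed entrywise (1 is the identity matrix):
Answer: row 1: [2, -1, 0, I]; row 2: [1, 2, -I, 0]; row 3: [0, -I, 2, -1]; row 4: [I, 0, 1, 2]


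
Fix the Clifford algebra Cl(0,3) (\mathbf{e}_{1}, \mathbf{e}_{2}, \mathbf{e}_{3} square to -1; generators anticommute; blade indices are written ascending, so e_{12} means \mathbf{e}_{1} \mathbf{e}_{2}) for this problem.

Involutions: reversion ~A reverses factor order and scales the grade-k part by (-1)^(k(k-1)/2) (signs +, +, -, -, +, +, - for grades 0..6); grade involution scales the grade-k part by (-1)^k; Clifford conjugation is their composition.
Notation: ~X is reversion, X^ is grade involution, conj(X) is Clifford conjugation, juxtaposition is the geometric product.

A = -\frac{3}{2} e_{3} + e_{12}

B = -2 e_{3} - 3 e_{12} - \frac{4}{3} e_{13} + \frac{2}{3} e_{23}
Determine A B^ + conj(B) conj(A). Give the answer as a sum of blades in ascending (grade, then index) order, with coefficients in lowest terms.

first term: 6 + 2 e_{1} - e_{2} - \frac{2}{3} e_{13} - \frac{4}{3} e_{23} + \frac{13}{2} e_{123}
second term: -2 e_{1} + e_{2} + \frac{2}{3} e_{13} + \frac{4}{3} e_{23} + \frac{5}{2} e_{123}
Answer: 6 + 9 e_{123}


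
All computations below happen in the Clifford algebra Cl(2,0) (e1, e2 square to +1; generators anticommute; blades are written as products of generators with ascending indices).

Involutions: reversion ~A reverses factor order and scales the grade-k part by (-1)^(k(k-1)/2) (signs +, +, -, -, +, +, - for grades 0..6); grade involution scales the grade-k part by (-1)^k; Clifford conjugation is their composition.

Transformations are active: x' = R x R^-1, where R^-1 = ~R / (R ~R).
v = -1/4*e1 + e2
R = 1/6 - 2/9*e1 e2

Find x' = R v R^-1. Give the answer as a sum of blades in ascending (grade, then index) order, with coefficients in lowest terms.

~R = 1/6 + 2/9*e1 e2, and R ~R = 25/324, so R^-1 = ~R / (25/324).
R v = -19/72*e1 + 1/9*e2
Answer: -89/100*e1 - 13/25*e2


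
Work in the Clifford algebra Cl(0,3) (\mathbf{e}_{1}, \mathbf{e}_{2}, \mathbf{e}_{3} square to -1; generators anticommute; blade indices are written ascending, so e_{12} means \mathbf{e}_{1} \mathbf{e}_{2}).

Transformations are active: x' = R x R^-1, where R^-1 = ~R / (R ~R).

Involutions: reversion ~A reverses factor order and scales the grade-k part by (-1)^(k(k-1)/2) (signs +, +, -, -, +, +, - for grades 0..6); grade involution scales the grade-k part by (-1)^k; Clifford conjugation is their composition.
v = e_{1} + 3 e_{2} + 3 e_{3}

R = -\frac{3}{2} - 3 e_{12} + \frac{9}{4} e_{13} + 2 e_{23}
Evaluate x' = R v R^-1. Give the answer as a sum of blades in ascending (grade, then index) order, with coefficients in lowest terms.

~R = -\frac{3}{2} + 3 e_{12} - \frac{9}{4} e_{13} - 2 e_{23}, and R ~R = \frac{325}{16}, so R^-1 = ~R / (\frac{325}{16}).
R v = \frac{3}{4} e_{1} - \frac{27}{2} e_{2} + \frac{15}{4} e_{3} - \frac{55}{4} e_{123}
Answer: -\frac{1241}{325} e_{1} + \frac{51}{25} e_{2} + \frac{33}{65} e_{3}


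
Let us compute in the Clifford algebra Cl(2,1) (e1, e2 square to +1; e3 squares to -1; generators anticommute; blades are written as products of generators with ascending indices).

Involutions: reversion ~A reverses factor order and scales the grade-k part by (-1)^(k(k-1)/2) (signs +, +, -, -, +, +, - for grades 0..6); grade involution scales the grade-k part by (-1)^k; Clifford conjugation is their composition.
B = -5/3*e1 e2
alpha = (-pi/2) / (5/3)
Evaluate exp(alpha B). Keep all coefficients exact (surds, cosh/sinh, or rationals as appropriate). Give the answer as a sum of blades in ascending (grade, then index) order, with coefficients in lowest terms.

B^2 = (-5/3)^2*(e1 e2)^2 = 25/9*(-1) = -25/9 (a basis 2-blade squares to minus the product of its generators' squares).
B^2 = -25/9 — the negative square puts this in the circular regime; l = 5/3, alpha*l = -pi/2, so exp(alpha B) = cos(-pi/2) + (sin(-pi/2)/(5/3))*B = 0 + (-3/5)*B.
Answer: e1 e2


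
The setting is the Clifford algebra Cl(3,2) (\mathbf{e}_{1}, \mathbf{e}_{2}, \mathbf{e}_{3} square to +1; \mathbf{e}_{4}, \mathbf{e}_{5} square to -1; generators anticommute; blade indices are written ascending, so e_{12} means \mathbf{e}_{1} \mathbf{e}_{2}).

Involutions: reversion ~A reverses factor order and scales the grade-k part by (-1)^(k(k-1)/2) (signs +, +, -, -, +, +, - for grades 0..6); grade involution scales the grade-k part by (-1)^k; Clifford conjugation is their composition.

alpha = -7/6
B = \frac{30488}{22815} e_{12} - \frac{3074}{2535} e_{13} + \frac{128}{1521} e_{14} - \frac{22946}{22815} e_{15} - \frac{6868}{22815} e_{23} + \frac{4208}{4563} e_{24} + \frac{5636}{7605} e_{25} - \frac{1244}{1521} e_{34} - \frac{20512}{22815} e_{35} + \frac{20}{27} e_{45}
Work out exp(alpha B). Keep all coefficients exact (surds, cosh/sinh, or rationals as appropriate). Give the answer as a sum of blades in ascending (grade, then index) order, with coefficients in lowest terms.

B^2 term by term: the squares give (\frac{30488}{22815})^2*(e_{12})^2 + (-\frac{3074}{2535})^2*(e_{13})^2 + (\frac{128}{1521})^2*(e_{14})^2 + (-\frac{22946}{22815})^2*(e_{15})^2 + (-\frac{6868}{22815})^2*(e_{23})^2 + (\frac{4208}{4563})^2*(e_{24})^2 + (\frac{5636}{7605})^2*(e_{25})^2 + (-\frac{1244}{1521})^2*(e_{34})^2 + (-\frac{20512}{22815})^2*(e_{35})^2 + (\frac{20}{27})^2*(e_{45})^2 = \frac{929518144}{520524225}*(-1) + \frac{9449476}{6426225}*(-1) + \frac{16384}{2313441}*(+1) + \frac{526518916}{520524225}*(+1) + \frac{47169424}{520524225}*(-1) + \frac{17707264}{20820969}*(+1) + \frac{31764496}{57836025}*(+1) + \frac{1547536}{2313441}*(+1) + \frac{420742144}{520524225}*(+1) + \frac{400}{729}*(-1) = 0 (each basis 2-blade squares to minus the product of its generators' squares); cross terms between blades sharing an index anticommute and cancel; the commuting (index-disjoint) pairs give grade-4 terms 2*c*c'*(blade product), which cancel blade by blade — e_{1234}: -\frac{75854144}{34701615} + \frac{25870784}{11567205} - \frac{1758208}{34701615} = 0; e_{1235}: -\frac{1250739712}{520524225} + \frac{34650128}{19278675} + \frac{315186256}{520524225} = 0; e_{1245}: \frac{243904}{123201} - \frac{1442816}{11567205} - \frac{193113536}{104104845} = 0; e_{1345}: -\frac{24592}{13689} + \frac{5251072}{34701615} + \frac{57089648}{34701615} = 0; e_{2345}: -\frac{54944}{123201} + \frac{172628992}{104104845} - \frac{14022368}{11567205} = 0 — confirming B is simple. So B^2 = 0.
B^2 = 0, and the exponential is exactly linear here: exp(alpha B) = 1 + alpha B (parabolic case).
Answer: 1 - \frac{106708}{68445} e_{12} + \frac{10759}{7605} e_{13} - \frac{448}{4563} e_{14} + \frac{80311}{68445} e_{15} + \frac{24038}{68445} e_{23} - \frac{14728}{13689} e_{24} - \frac{19726}{22815} e_{25} + \frac{4354}{4563} e_{34} + \frac{71792}{68445} e_{35} - \frac{70}{81} e_{45}


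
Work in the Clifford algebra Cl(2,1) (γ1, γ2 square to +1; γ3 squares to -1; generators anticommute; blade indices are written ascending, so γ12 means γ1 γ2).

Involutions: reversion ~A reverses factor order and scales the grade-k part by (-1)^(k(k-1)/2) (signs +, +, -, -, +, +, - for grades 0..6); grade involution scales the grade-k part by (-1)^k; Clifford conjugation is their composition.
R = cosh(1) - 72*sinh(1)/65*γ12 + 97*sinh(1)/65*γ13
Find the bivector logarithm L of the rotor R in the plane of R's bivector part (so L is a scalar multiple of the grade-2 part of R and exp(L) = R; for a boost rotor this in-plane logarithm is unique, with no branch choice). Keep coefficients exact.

The scalar part of R is cosh(1), so cosh pins the rapidity up to sign — the sign comes from the bivector part; dividing that part by sinh of the rapidity yields the plane, and the in-plane L = rapidity * plane is unique because the two sign choices cancel.
Concretely: cosh(rapidity) = cosh(1) gives rapidity = ±1, and since rapidity/sinh(rapidity) is even the sign is immaterial: L = (rapidity/sinh(rapidity)) * <R>_2 = (1/sinh(1)) * <R>_2.
Answer: -72/65*γ12 + 97/65*γ13


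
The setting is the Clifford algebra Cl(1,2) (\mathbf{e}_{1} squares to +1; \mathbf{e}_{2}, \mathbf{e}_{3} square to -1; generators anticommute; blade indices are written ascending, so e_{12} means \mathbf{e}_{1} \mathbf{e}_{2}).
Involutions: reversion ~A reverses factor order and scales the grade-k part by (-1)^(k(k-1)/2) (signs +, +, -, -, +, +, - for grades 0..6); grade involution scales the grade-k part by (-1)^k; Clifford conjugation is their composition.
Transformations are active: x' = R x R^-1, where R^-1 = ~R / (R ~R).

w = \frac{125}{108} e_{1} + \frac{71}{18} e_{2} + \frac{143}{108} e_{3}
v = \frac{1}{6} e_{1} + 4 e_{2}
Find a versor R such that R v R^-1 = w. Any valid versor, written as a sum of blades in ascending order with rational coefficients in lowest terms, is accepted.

A norm check does it: q(v) = q(w) = -\frac{575}{36}, hence R = v + w = \frac{143}{108} e_{1} + \frac{143}{18} e_{2} + \frac{143}{108} e_{3} realises the map — parallel part kept, (v - w)/2 negated, v carried to w.
Answer: \frac{143}{108} e_{1} + \frac{143}{18} e_{2} + \frac{143}{108} e_{3}


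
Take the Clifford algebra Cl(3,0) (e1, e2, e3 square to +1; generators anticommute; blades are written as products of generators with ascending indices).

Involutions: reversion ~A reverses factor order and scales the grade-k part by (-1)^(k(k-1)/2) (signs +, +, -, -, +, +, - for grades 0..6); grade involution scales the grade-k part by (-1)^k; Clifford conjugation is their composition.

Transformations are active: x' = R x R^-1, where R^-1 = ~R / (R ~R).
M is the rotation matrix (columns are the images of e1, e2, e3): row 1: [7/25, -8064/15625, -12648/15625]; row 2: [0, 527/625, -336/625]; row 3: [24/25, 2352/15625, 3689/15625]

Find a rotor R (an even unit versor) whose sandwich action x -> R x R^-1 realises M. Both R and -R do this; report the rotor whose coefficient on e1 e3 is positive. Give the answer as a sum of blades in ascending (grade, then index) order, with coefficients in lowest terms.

Method: write R = a + b12*e1 e2 + b13*e1 e3 + b23*e2 e3 with a^2 + b12^2 + b13^2 + b23^2 = 1 (so R^-1 = ~R). Expanding the columns R e_j ~R gives tr M = 4a^2 - 1 and, from the antisymmetric part, M21 - M12 = -4a*b12, M13 - M31 = 4a*b13, M32 - M23 = -4a*b23.
Here tr M = 21239/15625, so a^2 = (1 + tr M)/4 = 9216/15625 and a = ±96/125. Taking a = 96/125: M21 - M12 = 8064/15625, M13 - M31 = -27648/15625, M32 - M23 = 10752/15625, giving b12 = -21/125, b13 = -72/125, b23 = -28/125, i.e. R = 96/125 - 21/125*e1 e2 - 72/125*e1 e3 - 28/125*e2 e3.
Its e1 e3 coefficient is negative, so report the other preimage -R.
Answer: -96/125 + 21/125*e1 e2 + 72/125*e1 e3 + 28/125*e2 e3. Key observation: the double cover Spin(3) -> SO(3) sends R and -R to the same matrix (trace 21239/15625 here), so the stated sign of the e1 e3 coefficient is what selects one sheet.


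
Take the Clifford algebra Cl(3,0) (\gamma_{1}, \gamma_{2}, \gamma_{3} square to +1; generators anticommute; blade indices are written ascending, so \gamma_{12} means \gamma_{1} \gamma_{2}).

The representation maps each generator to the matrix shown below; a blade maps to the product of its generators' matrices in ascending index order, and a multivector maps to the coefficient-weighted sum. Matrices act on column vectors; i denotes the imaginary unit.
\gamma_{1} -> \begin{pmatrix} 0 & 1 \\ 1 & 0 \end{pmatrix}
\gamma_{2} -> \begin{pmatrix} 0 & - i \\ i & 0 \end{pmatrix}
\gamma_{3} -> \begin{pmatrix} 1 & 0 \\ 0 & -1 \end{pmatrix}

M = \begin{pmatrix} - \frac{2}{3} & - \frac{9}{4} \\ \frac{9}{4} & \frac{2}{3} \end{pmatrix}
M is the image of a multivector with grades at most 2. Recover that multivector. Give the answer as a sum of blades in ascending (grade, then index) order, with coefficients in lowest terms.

Method: 1, rho(\gamma_{1}), rho(\gamma_{2}), rho(\gamma_{3}) form a trace-orthogonal basis of the 2x2 complex matrices (tr(X Y) = 2 if X = Y, else 0), so M = m0*1 + m1*rho(\gamma_{1}) + m2*rho(\gamma_{2}) + m3*rho(\gamma_{3}) with m0 = tr(M)/2 = 0, m1 = tr(M rho(\gamma_{1}))/2 = 0, m2 = tr(M rho(\gamma_{2}))/2 = - \frac{9 i}{4}, m3 = tr(M rho(\gamma_{3}))/2 = - \frac{2}{3}.
Multiplying table entries, the bivector images are rho(\gamma_{12}) = i*rho(\gamma_{3}), rho(\gamma_{13}) = -i*rho(\gamma_{2}), rho(\gamma_{23}) = i*rho(\gamma_{1}); with real blade coefficients the real parts of m0..m3 are the coefficients of 1, \gamma_{1}, \gamma_{2}, \gamma_{3} and the imaginary parts give the bivectors (\gamma_{23}: Im m1, \gamma_{13}: -Im m2, \gamma_{12}: Im m3).
Answer: -\frac{2}{3} \gamma_{3} + \frac{9}{4} \gamma_{13}


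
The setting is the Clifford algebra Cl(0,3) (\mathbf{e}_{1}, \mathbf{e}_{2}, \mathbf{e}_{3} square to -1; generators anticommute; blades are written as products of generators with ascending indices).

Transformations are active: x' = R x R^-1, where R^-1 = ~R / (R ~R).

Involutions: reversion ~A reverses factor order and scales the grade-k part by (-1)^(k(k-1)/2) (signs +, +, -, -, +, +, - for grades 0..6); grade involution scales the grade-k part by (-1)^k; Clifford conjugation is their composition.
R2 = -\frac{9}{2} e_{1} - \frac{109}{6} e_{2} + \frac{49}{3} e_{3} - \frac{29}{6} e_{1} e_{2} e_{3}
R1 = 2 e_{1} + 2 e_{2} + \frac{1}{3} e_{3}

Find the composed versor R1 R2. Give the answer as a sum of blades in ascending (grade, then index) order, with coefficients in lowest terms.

Distribute over the terms of R1 (each basis-blade product reordered to ascending indices, repeated generators contracted through their squares):
(2 e_{1}) R2 = 9 - \frac{109}{3} e_{1} e_{2} + \frac{98}{3} e_{1} e_{3} + \frac{29}{3} e_{2} e_{3}
(2 e_{2}) R2 = \frac{109}{3} + 9 e_{1} e_{2} - \frac{29}{3} e_{1} e_{3} + \frac{98}{3} e_{2} e_{3}
(\frac{1}{3} e_{3}) R2 = -\frac{49}{9} + \frac{29}{18} e_{1} e_{2} + \frac{3}{2} e_{1} e_{3} + \frac{109}{18} e_{2} e_{3}
Summing the partial products and collecting blades:
Answer: \frac{359}{9} - \frac{463}{18} e_{1} e_{2} + \frac{49}{2} e_{1} e_{3} + \frac{871}{18} e_{2} e_{3}


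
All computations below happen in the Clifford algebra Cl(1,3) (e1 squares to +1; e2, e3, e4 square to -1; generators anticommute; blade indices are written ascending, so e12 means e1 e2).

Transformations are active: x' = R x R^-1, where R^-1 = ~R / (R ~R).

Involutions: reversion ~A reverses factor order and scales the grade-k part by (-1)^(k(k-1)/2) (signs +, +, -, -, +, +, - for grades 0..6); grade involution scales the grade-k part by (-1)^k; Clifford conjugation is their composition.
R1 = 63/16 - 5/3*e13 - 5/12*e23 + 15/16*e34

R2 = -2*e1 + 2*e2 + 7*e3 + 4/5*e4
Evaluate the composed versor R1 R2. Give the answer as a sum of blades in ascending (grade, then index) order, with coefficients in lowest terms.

Distribute over the terms of R1 (each basis-blade product reordered to ascending indices, repeated generators contracted through their squares):
(63/16) R2 = -63/8*e1 + 63/8*e2 + 441/16*e3 + 63/20*e4
(-5/3*e13) R2 = 35/3*e1 - 10/3*e3 + 10/3*e123 - 4/3*e134
(-5/12*e23) R2 = 35/12*e2 - 5/6*e3 + 5/6*e123 - 1/3*e234
(15/16*e34) R2 = -3/4*e3 + 105/16*e4 - 15/8*e134 + 15/8*e234
Summing the partial products and collecting blades:
Answer: 91/24*e1 + 259/24*e2 + 1087/48*e3 + 777/80*e4 + 25/6*e123 - 77/24*e134 + 37/24*e234


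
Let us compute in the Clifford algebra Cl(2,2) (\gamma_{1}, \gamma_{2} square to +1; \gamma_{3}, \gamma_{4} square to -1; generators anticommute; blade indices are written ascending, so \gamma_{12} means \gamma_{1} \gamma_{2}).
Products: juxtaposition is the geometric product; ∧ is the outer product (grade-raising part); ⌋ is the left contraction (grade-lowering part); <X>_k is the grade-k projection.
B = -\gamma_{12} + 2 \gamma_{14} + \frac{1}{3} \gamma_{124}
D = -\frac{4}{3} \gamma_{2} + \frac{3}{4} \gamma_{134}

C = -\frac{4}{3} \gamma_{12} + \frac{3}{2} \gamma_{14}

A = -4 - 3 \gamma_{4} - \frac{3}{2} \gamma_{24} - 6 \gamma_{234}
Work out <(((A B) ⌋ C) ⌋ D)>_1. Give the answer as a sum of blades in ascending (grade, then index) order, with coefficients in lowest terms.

step 1: -\frac{13}{2} \gamma_{1} + 8 \gamma_{12} - 2 \gamma_{13} - \frac{19}{2} \gamma_{14} - 12 \gamma_{123} + \frac{5}{3} \gamma_{124} - 6 \gamma_{134}
step 2: -\frac{43}{12} + \frac{26}{3} \gamma_{2} - \frac{39}{4} \gamma_{4}
step 3: -\frac{104}{9} + \frac{43}{9} \gamma_{2} + \frac{117}{16} \gamma_{13} - \frac{43}{16} \gamma_{134}
step 4: \frac{43}{9} \gamma_{2}
Answer: \frac{43}{9} \gamma_{2}


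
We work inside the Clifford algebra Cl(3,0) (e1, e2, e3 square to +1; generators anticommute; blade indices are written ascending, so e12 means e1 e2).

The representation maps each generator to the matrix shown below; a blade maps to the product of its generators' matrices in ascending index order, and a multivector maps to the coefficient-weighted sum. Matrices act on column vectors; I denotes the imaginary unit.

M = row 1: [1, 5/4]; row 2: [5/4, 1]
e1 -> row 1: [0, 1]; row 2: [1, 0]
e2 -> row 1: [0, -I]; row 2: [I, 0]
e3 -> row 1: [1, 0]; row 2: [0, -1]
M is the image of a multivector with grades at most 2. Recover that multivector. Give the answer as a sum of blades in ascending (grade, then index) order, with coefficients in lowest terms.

Method: 1, rho(e1), rho(e2), rho(e3) form a trace-orthogonal basis of the 2x2 complex matrices (tr(X Y) = 2 if X = Y, else 0), so M = m0*1 + m1*rho(e1) + m2*rho(e2) + m3*rho(e3) with m0 = tr(M)/2 = 1, m1 = tr(M rho(e1))/2 = 5/4, m2 = tr(M rho(e2))/2 = 0, m3 = tr(M rho(e3))/2 = 0.
Multiplying table entries, the bivector images are rho(e12) = I*rho(e3), rho(e13) = -I*rho(e2), rho(e23) = I*rho(e1); with real blade coefficients the real parts of m0..m3 are the coefficients of 1, e1, e2, e3 and the imaginary parts give the bivectors (e23: Im m1, e13: -Im m2, e12: Im m3).
Answer: 1 + 5/4*e1


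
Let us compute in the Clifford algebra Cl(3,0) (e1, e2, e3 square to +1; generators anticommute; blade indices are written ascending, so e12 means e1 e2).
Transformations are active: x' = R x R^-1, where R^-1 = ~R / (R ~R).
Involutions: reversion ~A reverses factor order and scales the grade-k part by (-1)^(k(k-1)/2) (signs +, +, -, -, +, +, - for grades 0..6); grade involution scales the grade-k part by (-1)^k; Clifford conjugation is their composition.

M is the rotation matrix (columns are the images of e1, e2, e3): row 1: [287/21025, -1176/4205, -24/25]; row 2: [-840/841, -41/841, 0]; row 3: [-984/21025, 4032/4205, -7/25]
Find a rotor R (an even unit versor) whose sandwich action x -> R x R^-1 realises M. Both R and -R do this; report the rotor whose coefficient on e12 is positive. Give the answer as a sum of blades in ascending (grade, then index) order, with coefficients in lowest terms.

Method: write R = a + b12*e12 + b13*e13 + b23*e23 with a^2 + b12^2 + b13^2 + b23^2 = 1 (so R^-1 = ~R). Expanding the columns R e_j ~R gives tr M = 4a^2 - 1 and, from the antisymmetric part, M21 - M12 = -4a*b12, M13 - M31 = 4a*b13, M32 - M23 = -4a*b23.
Here tr M = -265/841, so a^2 = (1 + tr M)/4 = 144/841 and a = ±12/29. Taking a = 12/29: M21 - M12 = -3024/4205, M13 - M31 = -768/841, M32 - M23 = 4032/4205, giving b12 = 63/145, b13 = -16/29, b23 = -84/145, i.e. R = 12/29 + 63/145*e12 - 16/29*e13 - 84/145*e23.
Its e12 coefficient is already positive.
Answer: 12/29 + 63/145*e12 - 16/29*e13 - 84/145*e23. Key observation: the double cover Spin(3) -> SO(3) sends R and -R to the same matrix (trace -265/841 here), so the stated sign of the e12 coefficient is what selects one sheet.


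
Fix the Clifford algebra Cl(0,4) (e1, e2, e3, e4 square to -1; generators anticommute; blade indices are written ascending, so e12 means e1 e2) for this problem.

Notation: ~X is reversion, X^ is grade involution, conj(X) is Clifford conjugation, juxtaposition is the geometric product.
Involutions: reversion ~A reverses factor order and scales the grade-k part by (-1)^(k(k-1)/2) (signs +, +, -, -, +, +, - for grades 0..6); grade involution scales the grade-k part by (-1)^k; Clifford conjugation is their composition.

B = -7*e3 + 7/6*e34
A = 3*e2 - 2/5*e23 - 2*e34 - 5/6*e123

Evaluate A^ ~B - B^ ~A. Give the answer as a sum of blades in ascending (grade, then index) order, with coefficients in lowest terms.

first term: -7/3 - 14/5*e2 + 14*e4 + 35/6*e12 + 21*e23 - 7/15*e24 + 35/36*e124 + 7/2*e234
second term: -7/3 + 14/5*e2 - 14*e4 - 35/6*e12 - 21*e23 + 7/15*e24 + 35/36*e124 + 7/2*e234
Answer: -28/5*e2 + 28*e4 + 35/3*e12 + 42*e23 - 14/15*e24


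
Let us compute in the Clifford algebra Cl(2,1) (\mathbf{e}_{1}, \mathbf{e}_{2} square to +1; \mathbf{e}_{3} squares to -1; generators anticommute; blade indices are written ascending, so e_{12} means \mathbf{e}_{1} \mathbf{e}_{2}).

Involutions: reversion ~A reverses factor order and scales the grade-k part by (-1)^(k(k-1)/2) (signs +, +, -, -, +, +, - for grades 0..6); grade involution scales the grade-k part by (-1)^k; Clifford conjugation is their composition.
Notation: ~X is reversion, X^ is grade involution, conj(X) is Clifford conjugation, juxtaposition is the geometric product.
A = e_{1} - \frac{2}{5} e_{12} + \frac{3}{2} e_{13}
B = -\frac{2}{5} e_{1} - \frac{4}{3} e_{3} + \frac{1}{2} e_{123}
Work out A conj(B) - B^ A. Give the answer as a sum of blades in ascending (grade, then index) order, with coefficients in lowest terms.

first term: \frac{2}{5} - 2 e_{1} - \frac{59}{100} e_{2} - \frac{2}{5} e_{3} + \frac{4}{3} e_{13} + \frac{1}{2} e_{23} - \frac{8}{15} e_{123}
second term: \frac{2}{5} + 2 e_{1} + \frac{59}{100} e_{2} + \frac{2}{5} e_{3} - \frac{4}{3} e_{13} - \frac{1}{2} e_{23} - \frac{8}{15} e_{123}
Answer: -4 e_{1} - \frac{59}{50} e_{2} - \frac{4}{5} e_{3} + \frac{8}{3} e_{13} + e_{23}


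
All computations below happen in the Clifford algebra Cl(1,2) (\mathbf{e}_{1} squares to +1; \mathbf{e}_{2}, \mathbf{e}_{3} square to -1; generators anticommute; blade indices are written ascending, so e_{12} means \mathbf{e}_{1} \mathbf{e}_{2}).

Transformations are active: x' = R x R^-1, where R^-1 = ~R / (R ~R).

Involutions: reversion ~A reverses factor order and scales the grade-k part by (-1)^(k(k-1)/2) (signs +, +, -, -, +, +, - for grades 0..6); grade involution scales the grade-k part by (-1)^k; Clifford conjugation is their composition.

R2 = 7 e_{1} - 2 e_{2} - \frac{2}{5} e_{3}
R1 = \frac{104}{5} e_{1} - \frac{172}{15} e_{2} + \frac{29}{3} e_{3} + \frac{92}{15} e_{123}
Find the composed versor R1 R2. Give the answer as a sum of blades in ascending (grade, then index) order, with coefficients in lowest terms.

Distribute over the terms of R2 (each basis-blade product reordered to ascending indices, repeated generators contracted through their squares):
R1 (7 e_{1}) = \frac{728}{5} + \frac{1204}{15} e_{12} - \frac{203}{3} e_{13} + \frac{644}{15} e_{23}
R1 (-2 e_{2}) = -\frac{344}{15} - \frac{208}{5} e_{12} - \frac{184}{15} e_{13} + \frac{58}{3} e_{23}
R1 (-\frac{2}{5} e_{3}) = \frac{58}{15} + \frac{184}{75} e_{12} - \frac{208}{25} e_{13} + \frac{344}{75} e_{23}
Summing the partial products and collecting blades:
Answer: \frac{1898}{15} + \frac{1028}{25} e_{12} - \frac{6619}{75} e_{13} + \frac{5014}{75} e_{23}


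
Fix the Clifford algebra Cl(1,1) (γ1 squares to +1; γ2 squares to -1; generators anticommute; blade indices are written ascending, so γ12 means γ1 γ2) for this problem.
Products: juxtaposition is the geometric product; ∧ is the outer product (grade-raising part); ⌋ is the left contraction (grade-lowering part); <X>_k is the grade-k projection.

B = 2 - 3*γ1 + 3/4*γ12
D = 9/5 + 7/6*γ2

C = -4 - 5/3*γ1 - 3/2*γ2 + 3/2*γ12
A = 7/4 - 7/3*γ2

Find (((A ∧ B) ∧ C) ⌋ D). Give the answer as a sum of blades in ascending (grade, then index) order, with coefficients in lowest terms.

step 1: 7/2 - 21/4*γ1 - 14/3*γ2 - 91/16*γ12
step 2: -14 + 91/6*γ1 + 161/12*γ2 + 2023/72*γ12
step 3: -14707/360 - 49/3*γ2
Answer: -14707/360 - 49/3*γ2


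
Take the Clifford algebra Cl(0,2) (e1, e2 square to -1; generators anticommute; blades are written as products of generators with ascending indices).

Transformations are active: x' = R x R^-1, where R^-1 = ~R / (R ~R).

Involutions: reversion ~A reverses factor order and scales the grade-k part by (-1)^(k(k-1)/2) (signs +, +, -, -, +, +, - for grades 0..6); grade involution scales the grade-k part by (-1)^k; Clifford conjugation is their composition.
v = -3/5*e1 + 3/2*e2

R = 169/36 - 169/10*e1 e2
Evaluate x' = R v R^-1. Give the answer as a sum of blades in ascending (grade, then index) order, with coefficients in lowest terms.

~R = 169/36 + 169/10*e1 e2, and R ~R = 9967789/32400, so R^-1 = ~R / (9967789/32400).
R v = 338/15*e1 + 10309/600*e2
Answer: 2247/1745*e1 - 681/698*e2


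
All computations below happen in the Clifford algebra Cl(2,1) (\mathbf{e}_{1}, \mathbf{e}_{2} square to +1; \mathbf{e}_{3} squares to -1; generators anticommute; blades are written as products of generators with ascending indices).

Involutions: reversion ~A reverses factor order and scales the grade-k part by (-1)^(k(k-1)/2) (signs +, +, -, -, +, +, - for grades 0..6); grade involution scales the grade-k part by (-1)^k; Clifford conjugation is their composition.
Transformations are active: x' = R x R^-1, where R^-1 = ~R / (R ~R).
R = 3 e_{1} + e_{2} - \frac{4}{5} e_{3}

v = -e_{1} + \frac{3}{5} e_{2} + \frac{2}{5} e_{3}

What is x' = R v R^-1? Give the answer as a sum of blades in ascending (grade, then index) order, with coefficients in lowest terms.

~R = 3 e_{1} + e_{2} - \frac{4}{5} e_{3}, and R ~R = \frac{234}{25}, so R^-1 = ~R / (\frac{234}{25}).
R v = -\frac{52}{25} + \frac{14}{5} e_{1} e_{2} + \frac{2}{5} e_{1} e_{3} + \frac{22}{25} e_{2} e_{3}
Answer: -\frac{1}{3} e_{1} - \frac{47}{45} e_{2} - \frac{2}{45} e_{3}


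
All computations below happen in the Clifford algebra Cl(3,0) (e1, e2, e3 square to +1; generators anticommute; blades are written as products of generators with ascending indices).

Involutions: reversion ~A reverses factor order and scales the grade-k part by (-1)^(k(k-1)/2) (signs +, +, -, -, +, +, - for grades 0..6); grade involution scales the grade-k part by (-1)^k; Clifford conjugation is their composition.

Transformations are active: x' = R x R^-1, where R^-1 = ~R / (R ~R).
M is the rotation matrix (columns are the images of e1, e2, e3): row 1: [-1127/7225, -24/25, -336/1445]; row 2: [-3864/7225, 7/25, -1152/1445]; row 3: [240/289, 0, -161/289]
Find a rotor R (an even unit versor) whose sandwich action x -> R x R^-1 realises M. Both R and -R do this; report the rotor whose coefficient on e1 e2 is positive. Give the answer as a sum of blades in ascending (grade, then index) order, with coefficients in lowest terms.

Method: write R = a + b12*e1 e2 + b13*e1 e3 + b23*e2 e3 with a^2 + b12^2 + b13^2 + b23^2 = 1 (so R^-1 = ~R). Expanding the columns R e_j ~R gives tr M = 4a^2 - 1 and, from the antisymmetric part, M21 - M12 = -4a*b12, M13 - M31 = 4a*b13, M32 - M23 = -4a*b23.
Here tr M = -3129/7225, so a^2 = (1 + tr M)/4 = 1024/7225 and a = ±32/85. Taking a = 32/85: M21 - M12 = 3072/7225, M13 - M31 = -1536/1445, M32 - M23 = 1152/1445, giving b12 = -24/85, b13 = -12/17, b23 = -9/17, i.e. R = 32/85 - 24/85*e1 e2 - 12/17*e1 e3 - 9/17*e2 e3.
Its e1 e2 coefficient is negative, so report the other preimage -R.
Answer: -32/85 + 24/85*e1 e2 + 12/17*e1 e3 + 9/17*e2 e3. Uniqueness: Spin(3) -> SO(3) maps R and -R to the same rotation of trace -3129/7225; fixing the sign of the e1 e2 coefficient removes the ambiguity.
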